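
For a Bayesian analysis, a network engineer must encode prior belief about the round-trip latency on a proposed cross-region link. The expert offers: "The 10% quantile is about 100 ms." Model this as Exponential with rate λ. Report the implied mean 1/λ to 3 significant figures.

mean ≈ 949 ms

P(T < 100.0) = 1 − e^(−λ·100.0) = 0.1, so λ = −ln(1−0.1)/100.0 = −ln(0.9)/100.0 = 0.00105.
Mean = 1/λ = 949 ms.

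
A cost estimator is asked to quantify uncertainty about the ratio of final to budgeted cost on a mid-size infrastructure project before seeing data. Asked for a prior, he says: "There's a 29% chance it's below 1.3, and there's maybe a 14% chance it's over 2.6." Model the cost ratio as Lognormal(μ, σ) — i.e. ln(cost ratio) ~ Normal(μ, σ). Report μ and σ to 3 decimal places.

If T ~ Lognormal(μ,σ) then ln T ~ Normal(μ,σ), so the p-quantile of ln T is μ + z_p·σ.
ln(1.3) = 0.2624 and ln(2.6) = 0.9555; z_{0.29} = -0.5534, z_{0.86} = 1.08.
σ = (0.9555 − 0.2624)/(1.08 − (-0.5534)) = 0.424.
μ = 0.2624 − (-0.5534)·0.424 = 0.497.

μ ≈ 0.497, σ ≈ 0.424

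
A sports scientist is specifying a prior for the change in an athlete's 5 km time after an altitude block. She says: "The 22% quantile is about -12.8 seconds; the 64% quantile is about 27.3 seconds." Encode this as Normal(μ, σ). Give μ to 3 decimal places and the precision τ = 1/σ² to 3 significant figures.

For Normal(μ,σ), the p-quantile is μ + z_p·σ. Here z_{0.22} = -0.7722, z_{0.64} = 0.3585.
So -12.8 = μ − 0.7722σ and 27.3 = μ + 0.3585σ.
Subtracting: σ = (27.3 − -12.8)/(0.3585 − (-0.7722)) = 35.466.
Then μ = -12.8 − (-0.7722)·35.466 = 14.587.
Precision τ = 1/σ² = 1/35.47² = 0.000795.

μ = 14.587, τ = 0.000795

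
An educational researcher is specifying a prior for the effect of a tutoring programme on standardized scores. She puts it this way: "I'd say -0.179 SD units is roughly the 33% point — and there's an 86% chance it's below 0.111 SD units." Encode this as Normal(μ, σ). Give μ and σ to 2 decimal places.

The p-quantile of Normal(μ,σ) is μ + z_p·σ, with z_{0.33} = -0.4399 and z_{0.86} = 1.08.
Eliminate σ: μ = (z₂·x₁ − z₁·x₂)/(z₂ − z₁) = (1.08·-0.179 − (-0.4399)·0.111)/1.52 = -0.10.
Then σ = (x₂ − x₁)/(z₂ − z₁) = (0.111 − -0.179)/1.52 = 0.19.

μ = -0.10, σ = 0.19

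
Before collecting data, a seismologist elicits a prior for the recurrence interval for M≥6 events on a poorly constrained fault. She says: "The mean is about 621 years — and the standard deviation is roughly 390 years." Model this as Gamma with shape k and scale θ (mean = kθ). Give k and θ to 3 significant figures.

For Gamma(k, scale θ): mean = kθ, variance = kθ², so CV = 1/√k.
CV = SD/mean = 390/621 = 0.628, hence k = 1/CV² = 2.54.
Then θ = mean/k = 621/2.54 = 245.

k ≈ 2.54, θ ≈ 245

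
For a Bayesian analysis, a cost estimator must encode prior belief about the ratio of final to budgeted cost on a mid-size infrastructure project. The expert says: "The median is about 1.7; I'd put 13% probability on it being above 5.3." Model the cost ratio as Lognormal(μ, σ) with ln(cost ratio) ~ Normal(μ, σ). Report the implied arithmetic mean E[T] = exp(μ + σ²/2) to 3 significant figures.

E[T] ≈ 2.83

If T ~ Lognormal(μ,σ) then ln T ~ Normal(μ,σ), so the p-quantile of ln T is μ + z_p·σ.
ln(1.7) = 0.5306 and ln(5.3) = 1.668; z_{0.5} = 0, z_{0.87} = 1.126.
σ = (1.668 − 0.5306)/(1.126 − (0)) = 1.009.
μ = 0.5306 − (0)·1.009 = 0.531.
E[T] = exp(μ + σ²/2) = exp(0.531 + 0.5095) = 2.83.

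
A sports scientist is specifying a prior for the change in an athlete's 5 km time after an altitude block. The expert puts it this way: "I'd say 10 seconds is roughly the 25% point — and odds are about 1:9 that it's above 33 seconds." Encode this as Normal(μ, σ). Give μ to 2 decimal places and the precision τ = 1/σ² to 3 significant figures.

The p-quantile of Normal(μ,σ) is μ + z_p·σ, with z_{0.25} = -0.6745 and z_{0.9} = 1.282.
Eliminate σ: μ = (z₂·x₁ − z₁·x₂)/(z₂ − z₁) = (1.282·10 − (-0.6745)·33)/1.956 = 17.93.
Then σ = (x₂ − x₁)/(z₂ − z₁) = (33 − 10)/1.956 = 11.76.
Precision τ = 1/σ² = 1/11.76² = 0.00723.

μ = 17.93, τ = 0.00723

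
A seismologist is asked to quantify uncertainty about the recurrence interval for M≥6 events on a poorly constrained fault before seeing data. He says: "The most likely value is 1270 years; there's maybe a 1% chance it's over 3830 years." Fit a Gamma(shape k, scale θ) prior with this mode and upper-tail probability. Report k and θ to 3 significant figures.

k ≈ 4.69, θ ≈ 344

Gamma(k,θ) with k>1 has mode (k−1)θ, so θ = 1270/(k−1).
Need P(X < 3830) = 0.99 with θ tied to k this way. Start at k = 2, θ = 1270: P(X<3830) ≈ 0.803.
Too low — raise k to concentrate. Iterating converges to k ≈ 4.69.
Then θ = 1270/(4.69−1) ≈ 344.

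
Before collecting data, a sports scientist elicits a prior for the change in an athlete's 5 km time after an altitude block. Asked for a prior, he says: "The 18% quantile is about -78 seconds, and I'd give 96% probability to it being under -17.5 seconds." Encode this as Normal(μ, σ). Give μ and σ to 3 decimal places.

The p-quantile of Normal(μ,σ) is μ + z_p·σ, with z_{0.18} = -0.9154 and z_{0.96} = 1.751.
Eliminate σ: μ = (z₂·x₁ − z₁·x₂)/(z₂ − z₁) = (1.751·-78 − (-0.9154)·-17.5)/2.666 = -57.228.
Then σ = (x₂ − x₁)/(z₂ − z₁) = (-17.5 − -78)/2.666 = 22.693.

μ = -57.228, σ = 22.693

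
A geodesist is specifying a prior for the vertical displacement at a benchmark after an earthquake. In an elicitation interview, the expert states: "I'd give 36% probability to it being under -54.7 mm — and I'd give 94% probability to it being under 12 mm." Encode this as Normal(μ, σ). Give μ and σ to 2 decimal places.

For Normal(μ,σ), the p-quantile is μ + z_p·σ. Here z_{0.36} = -0.3585, z_{0.94} = 1.555.
So -54.7 = μ − 0.3585σ and 12 = μ + 1.555σ.
Subtracting: σ = (12 − -54.7)/(1.555 − (-0.3585)) = 34.86.
Then μ = -54.7 − (-0.3585)·34.86 = -42.20.

μ = -42.20, σ = 34.86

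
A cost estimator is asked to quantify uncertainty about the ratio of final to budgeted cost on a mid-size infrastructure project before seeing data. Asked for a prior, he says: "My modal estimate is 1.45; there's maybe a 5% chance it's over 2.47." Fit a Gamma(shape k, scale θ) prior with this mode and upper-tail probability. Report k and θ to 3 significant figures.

Gamma(k,θ) with k>1 has mode (k−1)θ, so θ = 1.45/(k−1).
Need P(X < 2.47) = 0.95 with θ tied to k this way. Start at k = 2, θ = 1.45: P(X<2.47) ≈ 0.508.
Too low — raise k to concentrate. Iterating converges to k ≈ 10.8.
Then θ = 1.45/(10.8−1) ≈ 0.147.

k ≈ 10.8, θ ≈ 0.147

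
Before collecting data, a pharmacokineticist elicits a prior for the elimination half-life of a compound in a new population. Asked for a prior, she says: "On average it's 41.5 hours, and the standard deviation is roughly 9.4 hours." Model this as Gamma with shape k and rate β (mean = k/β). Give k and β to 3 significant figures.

For Gamma(k, rate β): mean = k/β, variance = k/β², so CV = 1/√k.
CV = SD/mean = 9.4/41.5 = 0.2265, hence k = 1/CV² = 19.5.
Then β = k/mean = 19.5/41.5 = 0.47.

k ≈ 19.5, β ≈ 0.47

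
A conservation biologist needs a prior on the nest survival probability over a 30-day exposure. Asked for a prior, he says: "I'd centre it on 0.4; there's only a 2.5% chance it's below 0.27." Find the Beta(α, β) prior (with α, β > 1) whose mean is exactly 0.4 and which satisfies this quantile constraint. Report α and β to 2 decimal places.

With mean 0.4 fixed, write α = 0.4s, β = 0.6s where s = α+β.
Need P(θ < 0.27) = 0.025 under Beta(0.4s, 0.6s). Normal approximation: (q−m)/√(m(1−m)/s) ≈ z_{0.025} = -1.96, so s ≈ 0.4·0.6·(-1.96)²/(0.27−0.4)² = 54.6.
At s = 54.6: P(θ<0.27) ≈ 0.020. Adjusting to match 0.025 gives s ≈ 50.03.
So α = 0.4·50.03 ≈ 20.01, β = 0.6·50.03 ≈ 30.02.

α ≈ 20.01, β ≈ 30.02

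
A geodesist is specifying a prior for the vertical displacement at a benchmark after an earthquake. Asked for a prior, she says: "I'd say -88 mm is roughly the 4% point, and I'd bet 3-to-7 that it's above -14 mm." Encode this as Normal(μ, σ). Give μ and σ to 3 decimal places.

μ = -31.057, σ = 32.526

For Normal(μ,σ), the p-quantile is μ + z_p·σ. Here z_{0.04} = -1.751, z_{0.7} = 0.5244.
So -88 = μ − 1.751σ and -14 = μ + 0.5244σ.
Subtracting: σ = (-14 − -88)/(0.5244 − (-1.751)) = 32.526.
Then μ = -88 − (-1.751)·32.526 = -31.057.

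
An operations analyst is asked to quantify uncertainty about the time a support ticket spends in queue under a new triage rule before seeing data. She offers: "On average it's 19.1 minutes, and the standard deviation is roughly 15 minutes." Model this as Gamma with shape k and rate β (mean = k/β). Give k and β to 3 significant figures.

For Gamma(k, rate β): mean = k/β, variance = k/β², so CV = 1/√k.
CV = SD/mean = 15/19.1 = 0.7853, hence k = 1/CV² = 1.62.
Then β = k/mean = 1.62/19.1 = 0.0849.

k ≈ 1.62, β ≈ 0.0849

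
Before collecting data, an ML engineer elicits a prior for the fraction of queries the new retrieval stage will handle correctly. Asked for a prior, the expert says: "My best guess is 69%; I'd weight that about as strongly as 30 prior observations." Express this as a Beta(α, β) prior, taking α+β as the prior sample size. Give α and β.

Under the effective-sample-size interpretation, Beta(α, β) has prior mean α/(α+β) and prior sample size α+β.
So α+β = 30 and α/(α+β) = 0.69, giving α = 0.69·30 = 20.7 and β = 30 − 20.7 = 9.3.

α = 20.7, β = 9.3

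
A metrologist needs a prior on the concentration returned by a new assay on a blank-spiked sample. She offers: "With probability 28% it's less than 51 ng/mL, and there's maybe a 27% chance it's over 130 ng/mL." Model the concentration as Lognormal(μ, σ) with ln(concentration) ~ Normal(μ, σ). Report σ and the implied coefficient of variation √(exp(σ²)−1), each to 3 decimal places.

σ ≈ 0.783, CV ≈ 0.919

If T ~ Lognormal(μ,σ) then ln T ~ Normal(μ,σ), so the p-quantile of ln T is μ + z_p·σ.
ln(51) = 3.932 and ln(130) = 4.868; z_{0.28} = -0.5828, z_{0.73} = 0.6128.
σ = (4.868 − 3.932)/(0.6128 − (-0.5828)) = 0.783.
μ = 3.932 − (-0.5828)·0.783 = 4.388.
CV = √(exp(σ²)−1) = √(exp(0.6124)−1) = 0.919.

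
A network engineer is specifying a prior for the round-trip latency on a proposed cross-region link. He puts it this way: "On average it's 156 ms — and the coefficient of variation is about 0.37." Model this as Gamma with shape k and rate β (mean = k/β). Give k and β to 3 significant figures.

For Gamma(k, rate β): mean = k/β, variance = k/β², so CV = 1/√k.
CV = 0.37, hence k = 1/CV² = 7.3.
Then β = k/mean = 7.3/156 = 0.0468.

k ≈ 7.3, β ≈ 0.0468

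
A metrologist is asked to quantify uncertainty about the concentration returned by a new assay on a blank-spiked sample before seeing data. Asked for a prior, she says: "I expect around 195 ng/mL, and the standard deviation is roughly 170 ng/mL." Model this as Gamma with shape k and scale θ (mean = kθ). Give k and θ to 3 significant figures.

k ≈ 1.32, θ ≈ 148

For Gamma(k, scale θ): mean = kθ, variance = kθ², so CV = 1/√k.
CV = SD/mean = 170/195 = 0.8718, hence k = 1/CV² = 1.32.
Then θ = mean/k = 195/1.32 = 148.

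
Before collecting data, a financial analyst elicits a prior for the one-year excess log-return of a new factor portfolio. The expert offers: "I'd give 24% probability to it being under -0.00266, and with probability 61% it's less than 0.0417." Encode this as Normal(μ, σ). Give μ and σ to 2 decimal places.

The p-quantile of Normal(μ,σ) is μ + z_p·σ, with z_{0.24} = -0.7063 and z_{0.61} = 0.2793.
Eliminate σ: μ = (z₂·x₁ − z₁·x₂)/(z₂ − z₁) = (0.2793·-0.00266 − (-0.7063)·0.0417)/0.9856 = 0.03.
Then σ = (x₂ − x₁)/(z₂ − z₁) = (0.0417 − -0.00266)/0.9856 = 0.05.

μ = 0.03, σ = 0.05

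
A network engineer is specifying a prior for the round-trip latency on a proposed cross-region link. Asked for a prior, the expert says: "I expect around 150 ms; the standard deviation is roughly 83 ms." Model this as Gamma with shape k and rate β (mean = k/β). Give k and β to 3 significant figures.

k ≈ 3.27, β ≈ 0.0218

For Gamma(k, rate β): mean = k/β, variance = k/β², so CV = 1/√k.
CV = SD/mean = 83/150 = 0.5533, hence k = 1/CV² = 3.27.
Then β = k/mean = 3.27/150 = 0.0218.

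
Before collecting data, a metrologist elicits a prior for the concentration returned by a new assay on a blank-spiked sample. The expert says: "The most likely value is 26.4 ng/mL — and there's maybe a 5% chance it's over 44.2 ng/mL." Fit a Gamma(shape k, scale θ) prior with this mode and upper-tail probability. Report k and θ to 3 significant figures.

k ≈ 11.5, θ ≈ 2.51

Gamma(k,θ) with k>1 has mode (k−1)θ, so θ = 26.4/(k−1).
Need P(X < 44.2) = 0.95 with θ tied to k this way. Start at k = 2, θ = 26.4: P(X<44.2) ≈ 0.499.
Too low — raise k to concentrate. Iterating converges to k ≈ 11.5.
Then θ = 26.4/(11.5−1) ≈ 2.51.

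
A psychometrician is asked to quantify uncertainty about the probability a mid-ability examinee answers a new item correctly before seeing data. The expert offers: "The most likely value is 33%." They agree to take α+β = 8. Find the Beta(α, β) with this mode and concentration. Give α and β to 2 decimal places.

α = 2.98, β = 5.02

For α,β > 1 the Beta mode is (α−1)/(α+β−2). With α+β = 8, the mode is (α−1)/6.
Set (α−1)/6 = 0.33 → α = 1 + 0.33·6 = 2.98.
β = 8 − α = 5.02.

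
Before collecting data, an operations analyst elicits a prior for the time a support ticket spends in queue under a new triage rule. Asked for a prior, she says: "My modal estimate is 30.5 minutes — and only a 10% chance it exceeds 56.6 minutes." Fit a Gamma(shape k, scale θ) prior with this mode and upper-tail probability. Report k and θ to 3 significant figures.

k ≈ 5.99, θ ≈ 6.11

Gamma(k,θ) with k>1 has mode (k−1)θ, so θ = 30.5/(k−1).
Need P(X < 56.6) = 0.9 with θ tied to k this way. Start at k = 2, θ = 30.5: P(X<56.6) ≈ 0.554.
Too low — raise k to concentrate. Iterating converges to k ≈ 5.99.
Then θ = 30.5/(5.99−1) ≈ 6.11.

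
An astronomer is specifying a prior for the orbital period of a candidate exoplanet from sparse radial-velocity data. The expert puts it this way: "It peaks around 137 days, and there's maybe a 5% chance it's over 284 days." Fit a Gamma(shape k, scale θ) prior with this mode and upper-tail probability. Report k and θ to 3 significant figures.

Gamma(k,θ) with k>1 has mode (k−1)θ, so θ = 137/(k−1).
Need P(X < 284) = 0.95 with θ tied to k this way. Start at k = 2, θ = 137: P(X<284) ≈ 0.613.
Too low — raise k to concentrate. Iterating converges to k ≈ 6.2.
Then θ = 137/(6.2−1) ≈ 26.3.

k ≈ 6.2, θ ≈ 26.3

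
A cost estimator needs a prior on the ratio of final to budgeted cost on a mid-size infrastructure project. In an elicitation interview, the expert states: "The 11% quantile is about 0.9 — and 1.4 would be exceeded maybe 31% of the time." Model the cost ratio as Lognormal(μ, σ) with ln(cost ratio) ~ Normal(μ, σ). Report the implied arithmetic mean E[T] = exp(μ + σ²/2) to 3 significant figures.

If T ~ Lognormal(μ,σ) then ln T ~ Normal(μ,σ), so the p-quantile of ln T is μ + z_p·σ.
ln(0.9) = -0.1054 and ln(1.4) = 0.3365; z_{0.11} = -1.227, z_{0.69} = 0.4959.
σ = (0.3365 − -0.1054)/(0.4959 − (-1.227)) = 0.257.
μ = -0.1054 − (-1.227)·0.257 = 0.209.
E[T] = exp(μ + σ²/2) = exp(0.209 + 0.0329) = 1.27.

E[T] ≈ 1.27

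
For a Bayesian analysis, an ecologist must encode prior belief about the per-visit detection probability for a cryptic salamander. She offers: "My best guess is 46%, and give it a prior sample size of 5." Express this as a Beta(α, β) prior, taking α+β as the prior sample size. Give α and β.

α = 2.3, β = 2.7

Under the effective-sample-size interpretation, Beta(α, β) has prior mean α/(α+β) and prior sample size α+β.
So α+β = 5 and α/(α+β) = 0.46, giving α = 0.46·5 = 2.3 and β = 5 − 2.3 = 2.7.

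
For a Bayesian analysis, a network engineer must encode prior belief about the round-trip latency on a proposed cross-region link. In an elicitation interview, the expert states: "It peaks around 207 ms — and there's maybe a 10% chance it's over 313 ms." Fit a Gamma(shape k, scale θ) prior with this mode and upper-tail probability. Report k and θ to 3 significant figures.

Gamma(k,θ) with k>1 has mode (k−1)θ, so θ = 207/(k−1).
Need P(X < 313) = 0.9 with θ tied to k this way. Start at k = 2, θ = 207: P(X<313) ≈ 0.446.
Too low — raise k to concentrate. Iterating converges to k ≈ 11.9.
Then θ = 207/(11.9−1) ≈ 19.

k ≈ 11.9, θ ≈ 19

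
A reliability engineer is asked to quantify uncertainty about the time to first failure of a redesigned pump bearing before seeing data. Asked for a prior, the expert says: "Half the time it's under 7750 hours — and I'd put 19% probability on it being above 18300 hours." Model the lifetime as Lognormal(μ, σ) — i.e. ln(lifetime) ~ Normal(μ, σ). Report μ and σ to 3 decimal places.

If T ~ Lognormal(μ,σ) then ln T ~ Normal(μ,σ), so the p-quantile of ln T is μ + z_p·σ.
ln(7750) = 8.955 and ln(18300) = 9.815; z_{0.5} = 0, z_{0.81} = 0.8779.
σ = (9.815 − 8.955)/(0.8779 − (0)) = 0.979.
μ = 8.955 − (0)·0.979 = 8.955.

μ ≈ 8.955, σ ≈ 0.979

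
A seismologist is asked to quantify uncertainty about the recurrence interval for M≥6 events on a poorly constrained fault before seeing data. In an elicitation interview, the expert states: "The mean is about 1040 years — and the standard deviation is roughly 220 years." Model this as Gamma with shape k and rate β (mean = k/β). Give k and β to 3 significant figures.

k ≈ 22.3, β ≈ 0.0215

For Gamma(k, rate β): mean = k/β, variance = k/β², so CV = 1/√k.
CV = SD/mean = 220/1040 = 0.2115, hence k = 1/CV² = 22.3.
Then β = k/mean = 22.3/1040 = 0.0215.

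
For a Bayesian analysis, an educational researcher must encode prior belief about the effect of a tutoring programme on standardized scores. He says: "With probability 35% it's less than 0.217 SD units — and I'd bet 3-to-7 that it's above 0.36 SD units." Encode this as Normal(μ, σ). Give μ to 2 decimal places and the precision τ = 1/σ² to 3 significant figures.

For Normal(μ,σ), the p-quantile is μ + z_p·σ. Here z_{0.35} = -0.3853, z_{0.7} = 0.5244.
So 0.217 = μ − 0.3853σ and 0.36 = μ + 0.5244σ.
Subtracting: σ = (0.36 − 0.217)/(0.5244 − (-0.3853)) = 0.16.
Then μ = 0.217 − (-0.3853)·0.16 = 0.28.
Precision τ = 1/σ² = 1/0.1572² = 40.5.

μ = 0.28, τ = 40.5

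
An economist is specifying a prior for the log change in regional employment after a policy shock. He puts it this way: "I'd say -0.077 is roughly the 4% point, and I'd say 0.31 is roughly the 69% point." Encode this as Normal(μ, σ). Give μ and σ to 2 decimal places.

μ = 0.22, σ = 0.17

The p-quantile of Normal(μ,σ) is μ + z_p·σ, with z_{0.04} = -1.751 and z_{0.69} = 0.4959.
Eliminate σ: μ = (z₂·x₁ − z₁·x₂)/(z₂ − z₁) = (0.4959·-0.077 − (-1.751)·0.31)/2.247 = 0.22.
Then σ = (x₂ − x₁)/(z₂ − z₁) = (0.31 − -0.077)/2.247 = 0.17.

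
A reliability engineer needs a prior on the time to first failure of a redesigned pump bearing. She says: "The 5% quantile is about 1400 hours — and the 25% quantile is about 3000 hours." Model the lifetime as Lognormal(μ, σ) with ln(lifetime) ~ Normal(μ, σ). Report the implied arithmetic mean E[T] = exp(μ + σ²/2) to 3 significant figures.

If T ~ Lognormal(μ,σ) then ln T ~ Normal(μ,σ), so the p-quantile of ln T is μ + z_p·σ.
ln(1400) = 7.244 and ln(3000) = 8.006; z_{0.05} = -1.645, z_{0.25} = -0.6745.
σ = (8.006 − 7.244)/(-0.6745 − (-1.645)) = 0.785.
μ = 7.244 − (-1.645)·0.785 = 8.536.
E[T] = exp(μ + σ²/2) = exp(8.536 + 0.3084) = 6940 hours.

E[T] ≈ 6940 hours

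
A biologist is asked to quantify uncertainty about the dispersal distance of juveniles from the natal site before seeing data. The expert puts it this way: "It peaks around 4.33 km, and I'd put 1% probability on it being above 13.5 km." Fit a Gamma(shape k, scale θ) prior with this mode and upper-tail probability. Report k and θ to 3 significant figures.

Gamma(k,θ) with k>1 has mode (k−1)θ, so θ = 4.33/(k−1).
Need P(X < 13.5) = 0.99 with θ tied to k this way. Start at k = 2, θ = 4.33: P(X<13.5) ≈ 0.818.
Too low — raise k to concentrate. Iterating converges to k ≈ 4.45.
Then θ = 4.33/(4.45−1) ≈ 1.26.

k ≈ 4.45, θ ≈ 1.26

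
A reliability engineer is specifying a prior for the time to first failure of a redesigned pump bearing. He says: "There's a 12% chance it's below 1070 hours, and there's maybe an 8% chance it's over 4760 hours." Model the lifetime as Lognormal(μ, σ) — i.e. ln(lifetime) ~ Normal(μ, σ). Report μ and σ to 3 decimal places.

If T ~ Lognormal(μ,σ) then ln T ~ Normal(μ,σ), so the p-quantile of ln T is μ + z_p·σ.
ln(1070) = 6.975 and ln(4760) = 8.468; z_{0.12} = -1.175, z_{0.92} = 1.405.
σ = (8.468 − 6.975)/(1.405 − (-1.175)) = 0.579.
μ = 6.975 − (-1.175)·0.579 = 7.655.

μ ≈ 7.655, σ ≈ 0.579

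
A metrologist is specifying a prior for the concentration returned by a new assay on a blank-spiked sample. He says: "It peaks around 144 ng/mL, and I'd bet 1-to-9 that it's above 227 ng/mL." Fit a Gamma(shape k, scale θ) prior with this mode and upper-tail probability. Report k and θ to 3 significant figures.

k ≈ 10, θ ≈ 15.9

Gamma(k,θ) with k>1 has mode (k−1)θ, so θ = 144/(k−1).
Need P(X < 227) = 0.9 with θ tied to k this way. Start at k = 2, θ = 144: P(X<227) ≈ 0.467.
Too low — raise k to concentrate. Iterating converges to k ≈ 10.
Then θ = 144/(10−1) ≈ 15.9.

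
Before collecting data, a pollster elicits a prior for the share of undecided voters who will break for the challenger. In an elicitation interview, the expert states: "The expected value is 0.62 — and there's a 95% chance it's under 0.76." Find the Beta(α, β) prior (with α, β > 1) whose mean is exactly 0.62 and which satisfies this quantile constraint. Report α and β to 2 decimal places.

α ≈ 18.29, β ≈ 11.21

With mean 0.62 fixed, write α = 0.62s, β = 0.38s where s = α+β.
Need P(θ < 0.76) = 0.95 under Beta(0.62s, 0.38s). Normal approximation: (q−m)/√(m(1−m)/s) ≈ z_{0.95} = 1.64, so s ≈ 0.62·0.38·(1.64)²/(0.76−0.62)² = 32.5.
At s = 32.5: P(θ<0.76) ≈ 0.958. Adjusting to match 0.95 gives s ≈ 29.50.
So α = 0.62·29.50 ≈ 18.29, β = 0.38·29.50 ≈ 11.21.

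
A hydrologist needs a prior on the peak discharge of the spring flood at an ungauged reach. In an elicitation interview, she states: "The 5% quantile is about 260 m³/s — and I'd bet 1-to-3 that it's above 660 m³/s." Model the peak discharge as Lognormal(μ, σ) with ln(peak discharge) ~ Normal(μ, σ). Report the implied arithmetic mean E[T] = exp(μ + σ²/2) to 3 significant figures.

E[T] ≈ 546 m³/s

If T ~ Lognormal(μ,σ) then ln T ~ Normal(μ,σ), so the p-quantile of ln T is μ + z_p·σ.
ln(260) = 5.561 and ln(660) = 6.492; z_{0.05} = -1.645, z_{0.75} = 0.6745.
σ = (6.492 − 5.561)/(0.6745 − (-1.645)) = 0.402.
μ = 5.561 − (-1.645)·0.402 = 6.221.
E[T] = exp(μ + σ²/2) = exp(6.221 + 0.0807) = 546 m³/s.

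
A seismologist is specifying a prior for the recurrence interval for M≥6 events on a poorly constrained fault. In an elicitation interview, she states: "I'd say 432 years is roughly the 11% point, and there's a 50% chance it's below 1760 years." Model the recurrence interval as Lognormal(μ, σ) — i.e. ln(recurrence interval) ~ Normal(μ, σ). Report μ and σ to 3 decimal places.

If T ~ Lognormal(μ,σ) then ln T ~ Normal(μ,σ), so the p-quantile of ln T is μ + z_p·σ.
ln(432) = 6.068 and ln(1760) = 7.473; z_{0.11} = -1.227, z_{0.5} = 0.
σ = (7.473 − 6.068)/(0 − (-1.227)) = 1.145.
μ = 6.068 − (-1.227)·1.145 = 7.473.

μ ≈ 7.473, σ ≈ 1.145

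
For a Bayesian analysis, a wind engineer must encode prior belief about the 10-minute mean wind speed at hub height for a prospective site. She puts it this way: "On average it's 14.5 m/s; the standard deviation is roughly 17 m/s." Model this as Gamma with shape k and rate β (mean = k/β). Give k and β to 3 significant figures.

k ≈ 0.728, β ≈ 0.0502

For Gamma(k, rate β): mean = k/β, variance = k/β², so CV = 1/√k.
CV = SD/mean = 17/14.5 = 1.172, hence k = 1/CV² = 0.728.
Then β = k/mean = 0.728/14.5 = 0.0502.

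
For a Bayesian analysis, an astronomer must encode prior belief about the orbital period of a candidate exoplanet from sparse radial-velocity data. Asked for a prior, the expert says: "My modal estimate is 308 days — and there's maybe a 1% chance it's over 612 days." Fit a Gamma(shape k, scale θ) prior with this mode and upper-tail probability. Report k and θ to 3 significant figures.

Gamma(k,θ) with k>1 has mode (k−1)θ, so θ = 308/(k−1).
Need P(X < 612) = 0.99 with θ tied to k this way. Start at k = 2, θ = 308: P(X<612) ≈ 0.590.
Too low — raise k to concentrate. Iterating converges to k ≈ 11.4.
Then θ = 308/(11.4−1) ≈ 29.5.

k ≈ 11.4, θ ≈ 29.5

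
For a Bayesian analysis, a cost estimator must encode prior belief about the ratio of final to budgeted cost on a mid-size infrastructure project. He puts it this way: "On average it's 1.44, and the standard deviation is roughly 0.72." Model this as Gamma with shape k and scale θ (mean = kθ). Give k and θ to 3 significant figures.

k ≈ 4, θ ≈ 0.36

For Gamma(k, scale θ): mean = kθ, variance = kθ², so CV = 1/√k.
CV = SD/mean = 0.72/1.44 = 0.5, hence k = 1/CV² = 4.
Then θ = mean/k = 1.44/4 = 0.36.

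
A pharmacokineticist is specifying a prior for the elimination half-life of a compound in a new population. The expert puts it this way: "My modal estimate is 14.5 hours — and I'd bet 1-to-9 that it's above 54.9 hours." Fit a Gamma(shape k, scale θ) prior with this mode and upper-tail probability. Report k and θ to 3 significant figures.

Gamma(k,θ) with k>1 has mode (k−1)θ, so θ = 14.5/(k−1).
Need P(X < 54.9) = 0.9 with θ tied to k this way. Start at k = 2, θ = 14.5: P(X<54.9) ≈ 0.891.
Too low — raise k to concentrate. Iterating converges to k ≈ 2.04.
Then θ = 14.5/(2.04−1) ≈ 13.9.

k ≈ 2.04, θ ≈ 13.9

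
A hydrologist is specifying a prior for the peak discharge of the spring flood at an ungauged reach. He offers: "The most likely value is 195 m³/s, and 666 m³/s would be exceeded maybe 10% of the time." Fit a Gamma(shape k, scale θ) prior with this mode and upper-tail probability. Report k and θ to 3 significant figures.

k ≈ 2.24, θ ≈ 157

Gamma(k,θ) with k>1 has mode (k−1)θ, so θ = 195/(k−1).
Need P(X < 666) = 0.9 with θ tied to k this way. Start at k = 2, θ = 195: P(X<666) ≈ 0.855.
Too low — raise k to concentrate. Iterating converges to k ≈ 2.24.
Then θ = 195/(2.24−1) ≈ 157.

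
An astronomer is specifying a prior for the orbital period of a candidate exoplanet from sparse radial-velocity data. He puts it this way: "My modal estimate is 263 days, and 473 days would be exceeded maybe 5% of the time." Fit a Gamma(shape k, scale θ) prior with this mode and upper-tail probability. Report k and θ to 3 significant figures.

Gamma(k,θ) with k>1 has mode (k−1)θ, so θ = 263/(k−1).
Need P(X < 473) = 0.95 with θ tied to k this way. Start at k = 2, θ = 263: P(X<473) ≈ 0.537.
Too low — raise k to concentrate. Iterating converges to k ≈ 9.09.
Then θ = 263/(9.09−1) ≈ 32.5.

k ≈ 9.09, θ ≈ 32.5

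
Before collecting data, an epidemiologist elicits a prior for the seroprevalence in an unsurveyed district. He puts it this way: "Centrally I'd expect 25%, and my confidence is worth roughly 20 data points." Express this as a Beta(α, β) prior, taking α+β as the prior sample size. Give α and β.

α = 5, β = 15

Under the effective-sample-size interpretation, Beta(α, β) has prior mean α/(α+β) and prior sample size α+β.
So α+β = 20 and α/(α+β) = 0.25, giving α = 0.25·20 = 5 and β = 20 − 5 = 15.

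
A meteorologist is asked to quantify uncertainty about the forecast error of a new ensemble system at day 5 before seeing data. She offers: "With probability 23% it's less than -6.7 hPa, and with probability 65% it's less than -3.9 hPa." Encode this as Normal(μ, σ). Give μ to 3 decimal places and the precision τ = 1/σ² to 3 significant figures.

The p-quantile of Normal(μ,σ) is μ + z_p·σ, with z_{0.23} = -0.7388 and z_{0.65} = 0.3853.
Eliminate σ: μ = (z₂·x₁ − z₁·x₂)/(z₂ − z₁) = (0.3853·-6.7 − (-0.7388)·-3.9)/1.124 = -4.860.
Then σ = (x₂ − x₁)/(z₂ − z₁) = (-3.9 − -6.7)/1.124 = 2.491.
Precision τ = 1/σ² = 1/2.491² = 0.161.

μ = -4.860, τ = 0.161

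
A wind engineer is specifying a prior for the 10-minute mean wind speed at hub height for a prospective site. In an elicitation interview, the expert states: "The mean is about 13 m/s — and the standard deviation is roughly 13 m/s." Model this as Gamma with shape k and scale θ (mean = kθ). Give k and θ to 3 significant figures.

For Gamma(k, scale θ): mean = kθ, variance = kθ², so CV = 1/√k.
CV = SD/mean = 13/13 = 1, hence k = 1/CV² = 1.
Then θ = mean/k = 13/1 = 13.

k ≈ 1, θ ≈ 13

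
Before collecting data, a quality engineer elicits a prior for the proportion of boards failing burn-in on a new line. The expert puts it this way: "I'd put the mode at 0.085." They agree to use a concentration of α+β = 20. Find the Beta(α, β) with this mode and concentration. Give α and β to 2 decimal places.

α = 2.53, β = 17.47

For α,β > 1 the Beta mode is (α−1)/(α+β−2). With α+β = 20, the mode is (α−1)/18.
Set (α−1)/18 = 0.085 → α = 1 + 0.085·18 = 2.53.
β = 20 − α = 17.47.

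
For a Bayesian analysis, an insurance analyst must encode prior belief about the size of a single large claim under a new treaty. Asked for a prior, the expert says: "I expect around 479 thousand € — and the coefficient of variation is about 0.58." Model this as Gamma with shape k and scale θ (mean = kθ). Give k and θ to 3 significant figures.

For Gamma(k, scale θ): mean = kθ, variance = kθ², so CV = 1/√k.
CV = 0.58, hence k = 1/CV² = 2.97.
Then θ = mean/k = 479/2.97 = 161.

k ≈ 2.97, θ ≈ 161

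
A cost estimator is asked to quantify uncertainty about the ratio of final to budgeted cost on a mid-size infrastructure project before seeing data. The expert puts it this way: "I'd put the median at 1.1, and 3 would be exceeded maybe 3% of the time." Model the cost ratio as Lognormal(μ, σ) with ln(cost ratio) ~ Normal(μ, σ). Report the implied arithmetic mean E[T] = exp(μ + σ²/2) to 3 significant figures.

E[T] ≈ 1.27

If T ~ Lognormal(μ,σ) then ln T ~ Normal(μ,σ), so the p-quantile of ln T is μ + z_p·σ.
ln(1.1) = 0.09531 and ln(3) = 1.099; z_{0.5} = 0, z_{0.97} = 1.881.
σ = (1.099 − 0.09531)/(1.881 − (0)) = 0.533.
μ = 0.09531 − (0)·0.533 = 0.095.
E[T] = exp(μ + σ²/2) = exp(0.095 + 0.1423) = 1.27.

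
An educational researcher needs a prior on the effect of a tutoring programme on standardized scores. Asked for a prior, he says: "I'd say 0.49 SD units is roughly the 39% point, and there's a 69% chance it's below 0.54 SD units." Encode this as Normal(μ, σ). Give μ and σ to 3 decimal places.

The p-quantile of Normal(μ,σ) is μ + z_p·σ, with z_{0.39} = -0.2793 and z_{0.69} = 0.4959.
Eliminate σ: μ = (z₂·x₁ − z₁·x₂)/(z₂ − z₁) = (0.4959·0.49 − (-0.2793)·0.54)/0.7752 = 0.508.
Then σ = (x₂ − x₁)/(z₂ − z₁) = (0.54 − 0.49)/0.7752 = 0.065.

μ = 0.508, σ = 0.065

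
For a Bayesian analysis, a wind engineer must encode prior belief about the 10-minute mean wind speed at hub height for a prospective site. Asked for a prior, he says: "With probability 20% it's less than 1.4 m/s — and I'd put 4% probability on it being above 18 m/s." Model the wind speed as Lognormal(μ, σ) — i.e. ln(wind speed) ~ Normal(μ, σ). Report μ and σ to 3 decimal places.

If T ~ Lognormal(μ,σ) then ln T ~ Normal(μ,σ), so the p-quantile of ln T is μ + z_p·σ.
ln(1.4) = 0.3365 and ln(18) = 2.89; z_{0.2} = -0.8416, z_{0.96} = 1.751.
σ = (2.89 − 0.3365)/(1.751 − (-0.8416)) = 0.985.
μ = 0.3365 − (-0.8416)·0.985 = 1.166.

μ ≈ 1.166, σ ≈ 0.985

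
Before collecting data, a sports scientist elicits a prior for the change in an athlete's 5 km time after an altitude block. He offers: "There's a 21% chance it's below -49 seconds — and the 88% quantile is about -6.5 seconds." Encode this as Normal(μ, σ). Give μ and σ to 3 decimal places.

μ = -31.703, σ = 21.449

The p-quantile of Normal(μ,σ) is μ + z_p·σ, with z_{0.21} = -0.8064 and z_{0.88} = 1.175.
Eliminate σ: μ = (z₂·x₁ − z₁·x₂)/(z₂ − z₁) = (1.175·-49 − (-0.8064)·-6.5)/1.981 = -31.703.
Then σ = (x₂ − x₁)/(z₂ − z₁) = (-6.5 − -49)/1.981 = 21.449.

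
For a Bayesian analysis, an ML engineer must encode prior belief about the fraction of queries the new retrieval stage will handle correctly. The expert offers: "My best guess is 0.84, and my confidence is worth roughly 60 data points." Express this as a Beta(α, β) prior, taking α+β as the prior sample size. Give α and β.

α = 50.4, β = 9.6

Under the effective-sample-size interpretation, Beta(α, β) has prior mean α/(α+β) and prior sample size α+β.
So α+β = 60 and α/(α+β) = 0.84, giving α = 0.84·60 = 50.4 and β = 60 − 50.4 = 9.6.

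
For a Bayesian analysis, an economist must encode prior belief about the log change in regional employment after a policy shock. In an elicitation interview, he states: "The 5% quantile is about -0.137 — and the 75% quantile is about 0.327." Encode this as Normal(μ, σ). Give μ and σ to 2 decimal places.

For Normal(μ,σ), the p-quantile is μ + z_p·σ. Here z_{0.05} = -1.645, z_{0.75} = 0.6745.
So -0.137 = μ − 1.645σ and 0.327 = μ + 0.6745σ.
Subtracting: σ = (0.327 − -0.137)/(0.6745 − (-1.645)) = 0.20.
Then μ = -0.137 − (-1.645)·0.20 = 0.19.

μ = 0.19, σ = 0.20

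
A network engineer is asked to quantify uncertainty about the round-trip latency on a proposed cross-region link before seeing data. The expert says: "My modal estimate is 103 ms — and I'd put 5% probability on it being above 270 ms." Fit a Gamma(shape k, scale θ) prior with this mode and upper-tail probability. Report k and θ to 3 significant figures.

Gamma(k,θ) with k>1 has mode (k−1)θ, so θ = 103/(k−1).
Need P(X < 270) = 0.95 with θ tied to k this way. Start at k = 2, θ = 103: P(X<270) ≈ 0.737.
Too low — raise k to concentrate. Iterating converges to k ≈ 3.91.
Then θ = 103/(3.91−1) ≈ 35.4.

k ≈ 3.91, θ ≈ 35.4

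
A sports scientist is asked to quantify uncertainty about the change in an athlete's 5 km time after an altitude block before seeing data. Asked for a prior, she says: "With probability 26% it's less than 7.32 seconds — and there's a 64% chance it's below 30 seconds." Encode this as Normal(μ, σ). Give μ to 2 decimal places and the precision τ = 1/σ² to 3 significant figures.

For Normal(μ,σ), the p-quantile is μ + z_p·σ. Here z_{0.26} = -0.6433, z_{0.64} = 0.3585.
So 7.32 = μ − 0.6433σ and 30 = μ + 0.3585σ.
Subtracting: σ = (30 − 7.32)/(0.3585 − (-0.6433)) = 22.64.
Then μ = 7.32 − (-0.6433)·22.64 = 21.88.
Precision τ = 1/σ² = 1/22.64² = 0.00195.

μ = 21.88, τ = 0.00195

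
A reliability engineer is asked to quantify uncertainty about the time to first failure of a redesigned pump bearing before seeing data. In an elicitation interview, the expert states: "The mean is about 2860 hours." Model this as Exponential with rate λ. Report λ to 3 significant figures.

λ ≈ 0.00035

Exponential mean = 1/λ, so λ = 1/2860.0 = 0.00035.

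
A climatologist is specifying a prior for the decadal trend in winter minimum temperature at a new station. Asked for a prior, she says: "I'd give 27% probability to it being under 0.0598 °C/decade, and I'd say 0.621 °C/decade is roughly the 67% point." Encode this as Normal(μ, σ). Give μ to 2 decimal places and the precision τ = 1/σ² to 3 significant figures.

For Normal(μ,σ), the p-quantile is μ + z_p·σ. Here z_{0.27} = -0.6128, z_{0.67} = 0.4399.
So 0.0598 = μ − 0.6128σ and 0.621 = μ + 0.4399σ.
Subtracting: σ = (0.621 − 0.0598)/(0.4399 − (-0.6128)) = 0.53.
Then μ = 0.0598 − (-0.6128)·0.53 = 0.39.
Precision τ = 1/σ² = 1/0.5331² = 3.52.

μ = 0.39, τ = 3.52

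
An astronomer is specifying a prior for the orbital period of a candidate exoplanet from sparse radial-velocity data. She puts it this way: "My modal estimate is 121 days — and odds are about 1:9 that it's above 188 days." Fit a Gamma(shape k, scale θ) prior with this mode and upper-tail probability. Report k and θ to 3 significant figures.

k ≈ 10.6, θ ≈ 12.6

Gamma(k,θ) with k>1 has mode (k−1)θ, so θ = 121/(k−1).
Need P(X < 188) = 0.9 with θ tied to k this way. Start at k = 2, θ = 121: P(X<188) ≈ 0.460.
Too low — raise k to concentrate. Iterating converges to k ≈ 10.6.
Then θ = 121/(10.6−1) ≈ 12.6.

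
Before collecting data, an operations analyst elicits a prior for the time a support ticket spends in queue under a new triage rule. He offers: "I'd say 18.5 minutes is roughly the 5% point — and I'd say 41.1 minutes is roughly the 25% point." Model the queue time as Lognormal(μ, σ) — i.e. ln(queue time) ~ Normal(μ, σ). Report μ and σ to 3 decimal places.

If T ~ Lognormal(μ,σ) then ln T ~ Normal(μ,σ), so the p-quantile of ln T is μ + z_p·σ.
ln(18.5) = 2.918 and ln(41.1) = 3.716; z_{0.05} = -1.645, z_{0.25} = -0.6745.
σ = (3.716 − 2.918)/(-0.6745 − (-1.645)) = 0.823.
μ = 2.918 − (-1.645)·0.823 = 4.271.

μ ≈ 4.271, σ ≈ 0.823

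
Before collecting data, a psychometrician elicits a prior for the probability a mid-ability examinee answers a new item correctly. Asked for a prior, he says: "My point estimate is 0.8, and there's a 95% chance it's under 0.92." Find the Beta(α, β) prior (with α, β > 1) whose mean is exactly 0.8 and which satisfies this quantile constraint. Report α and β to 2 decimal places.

With mean 0.8 fixed, write α = 0.8s, β = 0.2s where s = α+β.
Need P(θ < 0.92) = 0.95 under Beta(0.8s, 0.2s). Normal approximation: (q−m)/√(m(1−m)/s) ≈ z_{0.95} = 1.64, so s ≈ 0.8·0.2·(1.64)²/(0.92−0.8)² = 30.1.
At s = 30.1: P(θ<0.92) ≈ 0.975. Adjusting to match 0.95 gives s ≈ 22.06.
So α = 0.8·22.06 ≈ 17.65, β = 0.2·22.06 ≈ 4.41.

α ≈ 17.65, β ≈ 4.41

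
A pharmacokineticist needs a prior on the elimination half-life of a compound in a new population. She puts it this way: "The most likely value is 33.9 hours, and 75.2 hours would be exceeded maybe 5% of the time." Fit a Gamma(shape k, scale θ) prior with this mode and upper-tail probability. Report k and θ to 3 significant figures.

k ≈ 5.33, θ ≈ 7.83

Gamma(k,θ) with k>1 has mode (k−1)θ, so θ = 33.9/(k−1).
Need P(X < 75.2) = 0.95 with θ tied to k this way. Start at k = 2, θ = 33.9: P(X<75.2) ≈ 0.650.
Too low — raise k to concentrate. Iterating converges to k ≈ 5.33.
Then θ = 33.9/(5.33−1) ≈ 7.83.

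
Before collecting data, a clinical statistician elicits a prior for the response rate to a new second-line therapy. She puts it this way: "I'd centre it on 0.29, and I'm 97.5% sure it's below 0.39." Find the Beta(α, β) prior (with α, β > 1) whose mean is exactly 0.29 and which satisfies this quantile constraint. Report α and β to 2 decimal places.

α ≈ 24.77, β ≈ 60.65

With mean 0.29 fixed, write α = 0.29s, β = 0.71s where s = α+β.
Need P(θ < 0.39) = 0.975 under Beta(0.29s, 0.71s). Normal approximation: (q−m)/√(m(1−m)/s) ≈ z_{0.975} = 1.96, so s ≈ 0.29·0.71·(1.96)²/(0.39−0.29)² = 79.1.
At s = 79.1: P(θ<0.39) ≈ 0.970. Adjusting to match 0.975 gives s ≈ 85.42.
So α = 0.29·85.42 ≈ 24.77, β = 0.71·85.42 ≈ 60.65.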